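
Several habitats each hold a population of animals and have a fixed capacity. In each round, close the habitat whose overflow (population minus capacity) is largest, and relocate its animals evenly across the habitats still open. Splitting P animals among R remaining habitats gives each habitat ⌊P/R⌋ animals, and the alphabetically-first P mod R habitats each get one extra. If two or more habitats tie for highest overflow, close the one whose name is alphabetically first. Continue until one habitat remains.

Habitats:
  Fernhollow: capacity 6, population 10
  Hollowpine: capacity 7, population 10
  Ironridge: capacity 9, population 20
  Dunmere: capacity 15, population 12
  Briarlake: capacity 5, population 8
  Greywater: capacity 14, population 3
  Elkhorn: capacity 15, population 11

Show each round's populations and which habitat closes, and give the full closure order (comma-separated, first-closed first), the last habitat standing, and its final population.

Closure order: Ironridge, Briarlake, Fernhollow, Hollowpine, Dunmere, Elkhorn
Last habitat: Greywater with 74 animals

Round 1: Briarlake=8 Dunmere=12 Elkhorn=11 Fernhollow=10 Greywater=3 Hollowpine=10 Ironridge=20 → close Ironridge (overflow 11)
  20÷6 = 3 each, +1 to first 2
Round 2: Briarlake=12 Dunmere=16 Elkhorn=14 Fernhollow=13 Greywater=6 Hollowpine=13 → close Briarlake (overflow 7)
  12÷5 = 2 each, +1 to first 2
Round 3: Dunmere=19 Elkhorn=17 Fernhollow=15 Greywater=8 Hollowpine=15 → close Fernhollow (overflow 9)
  15÷4 = 3 each, +1 to first 3
Round 4: Dunmere=23 Elkhorn=21 Greywater=12 Hollowpine=18 → close Hollowpine (overflow 11)
  18÷3 = 6 each, +1 to first 0
Round 5: Dunmere=29 Elkhorn=27 Greywater=18 → close Dunmere (overflow 14)
  29÷2 = 14 each, +1 to first 1
Round 6: Elkhorn=42 Greywater=32 → close Elkhorn (overflow 27)
  42÷1 = 42 each, +1 to first 0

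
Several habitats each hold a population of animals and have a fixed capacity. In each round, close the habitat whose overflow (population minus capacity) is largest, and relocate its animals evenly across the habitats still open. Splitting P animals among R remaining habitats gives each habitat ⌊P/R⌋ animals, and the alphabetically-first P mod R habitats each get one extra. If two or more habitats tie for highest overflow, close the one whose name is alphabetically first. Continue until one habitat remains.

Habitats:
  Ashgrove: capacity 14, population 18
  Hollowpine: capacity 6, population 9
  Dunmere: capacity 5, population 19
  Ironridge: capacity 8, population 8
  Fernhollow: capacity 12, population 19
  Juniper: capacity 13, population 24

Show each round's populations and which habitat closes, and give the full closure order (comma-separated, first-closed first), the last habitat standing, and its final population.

Closure order: Dunmere, Juniper, Fernhollow, Ashgrove, Hollowpine
Last habitat: Ironridge with 97 animals

Round 1: Ashgrove=18 Dunmere=19 Fernhollow=19 Hollowpine=9 Ironridge=8 Juniper=24 → close Dunmere (overflow 14)
  19÷5 = 3 each, +1 to first 4
Round 2: Ashgrove=22 Fernhollow=23 Hollowpine=13 Ironridge=12 Juniper=27 → close Juniper (overflow 14)
  27÷4 = 6 each, +1 to first 3
Round 3: Ashgrove=29 Fernhollow=30 Hollowpine=20 Ironridge=18 → close Fernhollow (overflow 18)
  30÷3 = 10 each, +1 to first 0
Round 4: Ashgrove=39 Hollowpine=30 Ironridge=28 → close Ashgrove (overflow 25)
  39÷2 = 19 each, +1 to first 1
Round 5: Hollowpine=50 Ironridge=47 → close Hollowpine (overflow 44)
  50÷1 = 50 each, +1 to first 0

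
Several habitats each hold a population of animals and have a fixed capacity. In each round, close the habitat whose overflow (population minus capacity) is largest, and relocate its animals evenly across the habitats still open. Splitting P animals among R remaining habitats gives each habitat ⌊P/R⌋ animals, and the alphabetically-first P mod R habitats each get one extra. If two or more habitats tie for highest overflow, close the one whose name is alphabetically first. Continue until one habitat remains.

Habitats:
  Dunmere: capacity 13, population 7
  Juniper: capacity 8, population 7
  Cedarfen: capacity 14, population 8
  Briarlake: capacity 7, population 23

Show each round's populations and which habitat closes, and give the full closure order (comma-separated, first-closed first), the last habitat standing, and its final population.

Closure order: Briarlake, Juniper, Cedarfen
Last habitat: Dunmere with 45 animals

Round 1: Briarlake=23 Cedarfen=8 Dunmere=7 Juniper=7 → close Briarlake (overflow 16)
  23÷3 = 7 each, +1 to first 2
Round 2: Cedarfen=16 Dunmere=15 Juniper=14 → close Juniper (overflow 6)
  14÷2 = 7 each, +1 to first 0
Round 3: Cedarfen=23 Dunmere=22 → close Cedarfen (overflow 9)
  23÷1 = 23 each, +1 to first 0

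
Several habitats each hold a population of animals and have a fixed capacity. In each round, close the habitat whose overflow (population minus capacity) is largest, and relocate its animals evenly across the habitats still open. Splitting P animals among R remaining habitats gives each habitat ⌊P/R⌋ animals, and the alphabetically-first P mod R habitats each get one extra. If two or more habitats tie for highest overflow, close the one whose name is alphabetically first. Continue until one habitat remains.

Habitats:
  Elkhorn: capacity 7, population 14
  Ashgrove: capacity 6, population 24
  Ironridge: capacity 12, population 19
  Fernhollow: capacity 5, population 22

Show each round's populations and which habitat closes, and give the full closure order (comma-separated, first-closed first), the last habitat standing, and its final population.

Closure order: Ashgrove, Fernhollow, Elkhorn
Last habitat: Ironridge with 79 animals

Round 1: Ashgrove=24 Elkhorn=14 Fernhollow=22 Ironridge=19 → close Ashgrove (overflow 18)
  24÷3 = 8 each, +1 to first 0
Round 2: Elkhorn=22 Fernhollow=30 Ironridge=27 → close Fernhollow (overflow 25)
  30÷2 = 15 each, +1 to first 0
Round 3: Elkhorn=37 Ironridge=42 → close Elkhorn (overflow 30)
  37÷1 = 37 each, +1 to first 0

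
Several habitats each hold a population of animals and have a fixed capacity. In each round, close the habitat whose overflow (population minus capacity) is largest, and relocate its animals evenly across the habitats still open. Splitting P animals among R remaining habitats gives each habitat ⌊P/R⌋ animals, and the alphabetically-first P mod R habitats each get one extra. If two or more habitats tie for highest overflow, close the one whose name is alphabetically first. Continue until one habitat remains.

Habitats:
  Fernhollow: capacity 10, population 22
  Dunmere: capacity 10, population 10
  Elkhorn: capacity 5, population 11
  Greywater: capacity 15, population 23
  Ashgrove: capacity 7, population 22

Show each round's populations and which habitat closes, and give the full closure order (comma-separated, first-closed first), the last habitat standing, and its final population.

Round 1: Ashgrove=22 Dunmere=10 Elkhorn=11 Fernhollow=22 Greywater=23 → close Ashgrove (overflow 15)
  22÷4 = 5 each, +1 to first 2
Round 2: Dunmere=16 Elkhorn=17 Fernhollow=27 Greywater=28 → close Fernhollow (overflow 17)
  27÷3 = 9 each, +1 to first 0
Round 3: Dunmere=25 Elkhorn=26 Greywater=37 → close Greywater (overflow 22)
  37÷2 = 18 each, +1 to first 1
Round 4: Dunmere=44 Elkhorn=44 → close Elkhorn (overflow 39)
  44÷1 = 44 each, +1 to first 0

Closure order: Ashgrove, Fernhollow, Greywater, Elkhorn
Last habitat: Dunmere with 88 animals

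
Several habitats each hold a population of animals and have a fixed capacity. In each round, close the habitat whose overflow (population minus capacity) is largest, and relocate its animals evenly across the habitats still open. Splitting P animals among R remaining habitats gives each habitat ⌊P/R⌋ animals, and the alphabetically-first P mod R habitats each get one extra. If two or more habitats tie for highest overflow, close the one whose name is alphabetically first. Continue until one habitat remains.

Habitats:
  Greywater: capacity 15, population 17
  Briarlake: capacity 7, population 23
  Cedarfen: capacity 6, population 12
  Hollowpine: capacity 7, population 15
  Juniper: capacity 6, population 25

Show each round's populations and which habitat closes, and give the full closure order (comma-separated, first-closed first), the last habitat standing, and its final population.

Round 1: Briarlake=23 Cedarfen=12 Greywater=17 Hollowpine=15 Juniper=25 → close Juniper (overflow 19)
  25÷4 = 6 each, +1 to first 1
Round 2: Briarlake=30 Cedarfen=18 Greywater=23 Hollowpine=21 → close Briarlake (overflow 23)
  30÷3 = 10 each, +1 to first 0
Round 3: Cedarfen=28 Greywater=33 Hollowpine=31 → close Hollowpine (overflow 24)
  31÷2 = 15 each, +1 to first 1
Round 4: Cedarfen=44 Greywater=48 → close Cedarfen (overflow 38)
  44÷1 = 44 each, +1 to first 0

Closure order: Juniper, Briarlake, Hollowpine, Cedarfen
Last habitat: Greywater with 92 animals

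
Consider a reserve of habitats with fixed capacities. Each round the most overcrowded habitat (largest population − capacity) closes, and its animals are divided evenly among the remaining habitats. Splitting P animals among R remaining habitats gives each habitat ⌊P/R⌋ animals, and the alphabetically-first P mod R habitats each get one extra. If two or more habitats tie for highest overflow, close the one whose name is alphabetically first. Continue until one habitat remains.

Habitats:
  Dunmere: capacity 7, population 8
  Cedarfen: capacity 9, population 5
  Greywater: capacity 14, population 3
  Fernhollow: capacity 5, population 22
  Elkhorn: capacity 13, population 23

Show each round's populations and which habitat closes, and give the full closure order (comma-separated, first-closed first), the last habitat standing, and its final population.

Closure order: Fernhollow, Elkhorn, Dunmere, Cedarfen
Last habitat: Greywater with 61 animals

Round 1: Cedarfen=5 Dunmere=8 Elkhorn=23 Fernhollow=22 Greywater=3 → close Fernhollow (overflow 17)
  22÷4 = 5 each, +1 to first 2
Round 2: Cedarfen=11 Dunmere=14 Elkhorn=28 Greywater=8 → close Elkhorn (overflow 15)
  28÷3 = 9 each, +1 to first 1
Round 3: Cedarfen=21 Dunmere=23 Greywater=17 → close Dunmere (overflow 16)
  23÷2 = 11 each, +1 to first 1
Round 4: Cedarfen=33 Greywater=28 → close Cedarfen (overflow 24)
  33÷1 = 33 each, +1 to first 0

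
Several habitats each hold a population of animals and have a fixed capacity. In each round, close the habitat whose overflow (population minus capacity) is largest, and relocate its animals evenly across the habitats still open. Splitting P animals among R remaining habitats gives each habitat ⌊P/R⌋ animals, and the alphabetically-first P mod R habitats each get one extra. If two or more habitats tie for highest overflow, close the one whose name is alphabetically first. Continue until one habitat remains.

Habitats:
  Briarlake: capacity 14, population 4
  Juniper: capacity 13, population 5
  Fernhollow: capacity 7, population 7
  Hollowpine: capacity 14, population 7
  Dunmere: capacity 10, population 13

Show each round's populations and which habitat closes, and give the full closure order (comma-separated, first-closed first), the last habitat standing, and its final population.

Closure order: Dunmere, Fernhollow, Hollowpine, Briarlake
Last habitat: Juniper with 36 animals

Round 1: Briarlake=4 Dunmere=13 Fernhollow=7 Hollowpine=7 Juniper=5 → close Dunmere (overflow 3)
  13÷4 = 3 each, +1 to first 1
Round 2: Briarlake=8 Fernhollow=10 Hollowpine=10 Juniper=8 → close Fernhollow (overflow 3)
  10÷3 = 3 each, +1 to first 1
Round 3: Briarlake=12 Hollowpine=13 Juniper=11 → close Hollowpine (overflow -1)
  13÷2 = 6 each, +1 to first 1
Round 4: Briarlake=19 Juniper=17 → close Briarlake (overflow 5)
  19÷1 = 19 each, +1 to first 0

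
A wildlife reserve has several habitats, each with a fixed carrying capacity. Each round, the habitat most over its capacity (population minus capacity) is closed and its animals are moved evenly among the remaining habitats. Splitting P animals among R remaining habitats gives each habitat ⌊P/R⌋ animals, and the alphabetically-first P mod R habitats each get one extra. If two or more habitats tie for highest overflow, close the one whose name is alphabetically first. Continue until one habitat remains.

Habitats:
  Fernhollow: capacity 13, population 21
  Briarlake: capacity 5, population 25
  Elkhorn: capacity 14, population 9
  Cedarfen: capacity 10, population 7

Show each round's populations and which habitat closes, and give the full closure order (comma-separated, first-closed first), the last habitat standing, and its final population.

Round 1: Briarlake=25 Cedarfen=7 Elkhorn=9 Fernhollow=21 → close Briarlake (overflow 20)
  25÷3 = 8 each, +1 to first 1
Round 2: Cedarfen=16 Elkhorn=17 Fernhollow=29 → close Fernhollow (overflow 16)
  29÷2 = 14 each, +1 to first 1
Round 3: Cedarfen=31 Elkhorn=31 → close Cedarfen (overflow 21)
  31÷1 = 31 each, +1 to first 0

Closure order: Briarlake, Fernhollow, Cedarfen
Last habitat: Elkhorn with 62 animals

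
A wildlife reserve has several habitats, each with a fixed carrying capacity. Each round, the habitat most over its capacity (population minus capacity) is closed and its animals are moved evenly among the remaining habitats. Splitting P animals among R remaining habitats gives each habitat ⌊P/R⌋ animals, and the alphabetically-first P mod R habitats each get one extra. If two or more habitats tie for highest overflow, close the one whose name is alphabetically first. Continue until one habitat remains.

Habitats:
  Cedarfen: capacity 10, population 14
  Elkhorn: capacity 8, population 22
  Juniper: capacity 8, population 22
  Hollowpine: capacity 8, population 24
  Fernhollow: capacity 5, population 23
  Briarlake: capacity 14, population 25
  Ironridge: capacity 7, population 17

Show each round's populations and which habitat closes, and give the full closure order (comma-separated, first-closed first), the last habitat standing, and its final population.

Closure order: Fernhollow, Hollowpine, Elkhorn, Juniper, Briarlake, Ironridge
Last habitat: Cedarfen with 147 animals

Round 1: Briarlake=25 Cedarfen=14 Elkhorn=22 Fernhollow=23 Hollowpine=24 Ironridge=17 Juniper=22 → close Fernhollow (overflow 18)
  23÷6 = 3 each, +1 to first 5
Round 2: Briarlake=29 Cedarfen=18 Elkhorn=26 Hollowpine=28 Ironridge=21 Juniper=25 → close Hollowpine (overflow 20)
  28÷5 = 5 each, +1 to first 3
Round 3: Briarlake=35 Cedarfen=24 Elkhorn=32 Ironridge=26 Juniper=30 → close Elkhorn (overflow 24)
  32÷4 = 8 each, +1 to first 0
Round 4: Briarlake=43 Cedarfen=32 Ironridge=34 Juniper=38 → close Juniper (overflow 30)
  38÷3 = 12 each, +1 to first 2
Round 5: Briarlake=56 Cedarfen=45 Ironridge=46 → close Briarlake (overflow 42)
  56÷2 = 28 each, +1 to first 0
Round 6: Cedarfen=73 Ironridge=74 → close Ironridge (overflow 67)
  74÷1 = 74 each, +1 to first 0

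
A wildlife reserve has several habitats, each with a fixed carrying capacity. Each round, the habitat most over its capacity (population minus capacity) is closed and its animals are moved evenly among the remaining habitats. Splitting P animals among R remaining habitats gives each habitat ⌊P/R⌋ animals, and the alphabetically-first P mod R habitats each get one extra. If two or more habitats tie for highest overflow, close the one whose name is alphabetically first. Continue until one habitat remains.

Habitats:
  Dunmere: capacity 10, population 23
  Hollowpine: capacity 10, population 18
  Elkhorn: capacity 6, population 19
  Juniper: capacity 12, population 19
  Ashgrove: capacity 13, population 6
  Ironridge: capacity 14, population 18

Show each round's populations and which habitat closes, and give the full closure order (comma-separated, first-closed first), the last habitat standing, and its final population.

Closure order: Dunmere, Elkhorn, Hollowpine, Juniper, Ironridge
Last habitat: Ashgrove with 103 animals

Round 1: Ashgrove=6 Dunmere=23 Elkhorn=19 Hollowpine=18 Ironridge=18 Juniper=19 → close Dunmere (overflow 13)
  23÷5 = 4 each, +1 to first 3
Round 2: Ashgrove=11 Elkhorn=24 Hollowpine=23 Ironridge=22 Juniper=23 → close Elkhorn (overflow 18)
  24÷4 = 6 each, +1 to first 0
Round 3: Ashgrove=17 Hollowpine=29 Ironridge=28 Juniper=29 → close Hollowpine (overflow 19)
  29÷3 = 9 each, +1 to first 2
Round 4: Ashgrove=27 Ironridge=38 Juniper=38 → close Juniper (overflow 26)
  38÷2 = 19 each, +1 to first 0
Round 5: Ashgrove=46 Ironridge=57 → close Ironridge (overflow 43)
  57÷1 = 57 each, +1 to first 0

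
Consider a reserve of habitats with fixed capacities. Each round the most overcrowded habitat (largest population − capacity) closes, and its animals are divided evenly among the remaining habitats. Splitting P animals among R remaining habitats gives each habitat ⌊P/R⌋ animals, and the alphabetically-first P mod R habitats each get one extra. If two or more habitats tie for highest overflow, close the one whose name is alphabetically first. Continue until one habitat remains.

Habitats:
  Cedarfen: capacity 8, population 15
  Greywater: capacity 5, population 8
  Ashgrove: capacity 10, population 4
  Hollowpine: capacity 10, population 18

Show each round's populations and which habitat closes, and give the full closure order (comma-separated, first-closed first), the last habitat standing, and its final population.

Closure order: Hollowpine, Cedarfen, Greywater
Last habitat: Ashgrove with 45 animals

Round 1: Ashgrove=4 Cedarfen=15 Greywater=8 Hollowpine=18 → close Hollowpine (overflow 8)
  18÷3 = 6 each, +1 to first 0
Round 2: Ashgrove=10 Cedarfen=21 Greywater=14 → close Cedarfen (overflow 13)
  21÷2 = 10 each, +1 to first 1
Round 3: Ashgrove=21 Greywater=24 → close Greywater (overflow 19)
  24÷1 = 24 each, +1 to first 0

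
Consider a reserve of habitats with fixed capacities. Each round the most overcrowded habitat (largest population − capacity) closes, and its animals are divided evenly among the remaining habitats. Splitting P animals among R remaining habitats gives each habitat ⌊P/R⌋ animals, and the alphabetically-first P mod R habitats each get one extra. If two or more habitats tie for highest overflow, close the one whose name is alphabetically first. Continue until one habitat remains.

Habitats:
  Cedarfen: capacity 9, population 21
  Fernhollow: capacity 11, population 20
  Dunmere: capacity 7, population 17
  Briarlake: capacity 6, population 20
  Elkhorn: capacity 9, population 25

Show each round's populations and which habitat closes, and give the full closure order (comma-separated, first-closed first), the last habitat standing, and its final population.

Round 1: Briarlake=20 Cedarfen=21 Dunmere=17 Elkhorn=25 Fernhollow=20 → close Elkhorn (overflow 16)
  25÷4 = 6 each, +1 to first 1
Round 2: Briarlake=27 Cedarfen=27 Dunmere=23 Fernhollow=26 → close Briarlake (overflow 21)
  27÷3 = 9 each, +1 to first 0
Round 3: Cedarfen=36 Dunmere=32 Fernhollow=35 → close Cedarfen (overflow 27)
  36÷2 = 18 each, +1 to first 0
Round 4: Dunmere=50 Fernhollow=53 → close Dunmere (overflow 43)
  50÷1 = 50 each, +1 to first 0

Closure order: Elkhorn, Briarlake, Cedarfen, Dunmere
Last habitat: Fernhollow with 103 animals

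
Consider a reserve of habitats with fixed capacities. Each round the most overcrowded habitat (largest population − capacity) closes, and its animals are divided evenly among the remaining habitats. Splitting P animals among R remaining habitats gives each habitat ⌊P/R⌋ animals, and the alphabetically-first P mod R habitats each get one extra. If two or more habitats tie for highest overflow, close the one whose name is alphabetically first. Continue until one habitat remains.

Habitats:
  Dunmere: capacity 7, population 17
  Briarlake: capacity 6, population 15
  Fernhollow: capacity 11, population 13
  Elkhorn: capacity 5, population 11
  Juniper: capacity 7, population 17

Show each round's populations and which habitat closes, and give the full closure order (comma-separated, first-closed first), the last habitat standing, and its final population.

Round 1: Briarlake=15 Dunmere=17 Elkhorn=11 Fernhollow=13 Juniper=17 → close Dunmere (overflow 10)
  17÷4 = 4 each, +1 to first 1
Round 2: Briarlake=20 Elkhorn=15 Fernhollow=17 Juniper=21 → close Briarlake (overflow 14)
  20÷3 = 6 each, +1 to first 2
Round 3: Elkhorn=22 Fernhollow=24 Juniper=27 → close Juniper (overflow 20)
  27÷2 = 13 each, +1 to first 1
Round 4: Elkhorn=36 Fernhollow=37 → close Elkhorn (overflow 31)
  36÷1 = 36 each, +1 to first 0

Closure order: Dunmere, Briarlake, Juniper, Elkhorn
Last habitat: Fernhollow with 73 animals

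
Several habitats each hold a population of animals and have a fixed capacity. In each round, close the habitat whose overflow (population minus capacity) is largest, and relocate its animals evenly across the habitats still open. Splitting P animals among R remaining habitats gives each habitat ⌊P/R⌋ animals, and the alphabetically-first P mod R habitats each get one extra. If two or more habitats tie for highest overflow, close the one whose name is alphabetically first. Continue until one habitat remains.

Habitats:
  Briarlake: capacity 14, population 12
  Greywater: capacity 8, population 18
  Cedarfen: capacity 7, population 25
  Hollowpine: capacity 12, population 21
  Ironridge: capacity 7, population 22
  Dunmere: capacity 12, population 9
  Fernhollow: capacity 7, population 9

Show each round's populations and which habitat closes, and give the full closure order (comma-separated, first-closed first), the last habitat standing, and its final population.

Round 1: Briarlake=12 Cedarfen=25 Dunmere=9 Fernhollow=9 Greywater=18 Hollowpine=21 Ironridge=22 → close Cedarfen (overflow 18)
  25÷6 = 4 each, +1 to first 1
Round 2: Briarlake=17 Dunmere=13 Fernhollow=13 Greywater=22 Hollowpine=25 Ironridge=26 → close Ironridge (overflow 19)
  26÷5 = 5 each, +1 to first 1
Round 3: Briarlake=23 Dunmere=18 Fernhollow=18 Greywater=27 Hollowpine=30 → close Greywater (overflow 19)
  27÷4 = 6 each, +1 to first 3
Round 4: Briarlake=30 Dunmere=25 Fernhollow=25 Hollowpine=36 → close Hollowpine (overflow 24)
  36÷3 = 12 each, +1 to first 0
Round 5: Briarlake=42 Dunmere=37 Fernhollow=37 → close Fernhollow (overflow 30)
  37÷2 = 18 each, +1 to first 1
Round 6: Briarlake=61 Dunmere=55 → close Briarlake (overflow 47)
  61÷1 = 61 each, +1 to first 0

Closure order: Cedarfen, Ironridge, Greywater, Hollowpine, Fernhollow, Briarlake
Last habitat: Dunmere with 116 animals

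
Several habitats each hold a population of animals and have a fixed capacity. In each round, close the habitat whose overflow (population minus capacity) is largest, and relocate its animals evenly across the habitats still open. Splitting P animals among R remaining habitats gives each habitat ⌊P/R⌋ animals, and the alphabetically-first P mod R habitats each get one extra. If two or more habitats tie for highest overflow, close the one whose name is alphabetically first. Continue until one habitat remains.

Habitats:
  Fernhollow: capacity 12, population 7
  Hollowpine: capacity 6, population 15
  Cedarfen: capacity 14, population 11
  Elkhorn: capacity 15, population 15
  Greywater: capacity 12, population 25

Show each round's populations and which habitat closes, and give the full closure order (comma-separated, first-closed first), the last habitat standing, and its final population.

Round 1: Cedarfen=11 Elkhorn=15 Fernhollow=7 Greywater=25 Hollowpine=15 → close Greywater (overflow 13)
  25÷4 = 6 each, +1 to first 1
Round 2: Cedarfen=18 Elkhorn=21 Fernhollow=13 Hollowpine=21 → close Hollowpine (overflow 15)
  21÷3 = 7 each, +1 to first 0
Round 3: Cedarfen=25 Elkhorn=28 Fernhollow=20 → close Elkhorn (overflow 13)
  28÷2 = 14 each, +1 to first 0
Round 4: Cedarfen=39 Fernhollow=34 → close Cedarfen (overflow 25)
  39÷1 = 39 each, +1 to first 0

Closure order: Greywater, Hollowpine, Elkhorn, Cedarfen
Last habitat: Fernhollow with 73 animals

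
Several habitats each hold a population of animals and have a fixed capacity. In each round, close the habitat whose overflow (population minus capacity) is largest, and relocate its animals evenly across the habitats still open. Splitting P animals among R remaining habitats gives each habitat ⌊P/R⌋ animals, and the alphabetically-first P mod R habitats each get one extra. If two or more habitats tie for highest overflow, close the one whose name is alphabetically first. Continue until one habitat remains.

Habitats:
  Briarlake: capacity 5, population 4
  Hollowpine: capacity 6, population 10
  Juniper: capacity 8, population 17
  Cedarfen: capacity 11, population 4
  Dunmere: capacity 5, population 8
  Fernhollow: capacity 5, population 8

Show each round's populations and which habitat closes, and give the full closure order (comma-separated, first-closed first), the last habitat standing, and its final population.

Round 1: Briarlake=4 Cedarfen=4 Dunmere=8 Fernhollow=8 Hollowpine=10 Juniper=17 → close Juniper (overflow 9)
  17÷5 = 3 each, +1 to first 2
Round 2: Briarlake=8 Cedarfen=8 Dunmere=11 Fernhollow=11 Hollowpine=13 → close Hollowpine (overflow 7)
  13÷4 = 3 each, +1 to first 1
Round 3: Briarlake=12 Cedarfen=11 Dunmere=14 Fernhollow=14 → close Dunmere (overflow 9)
  14÷3 = 4 each, +1 to first 2
Round 4: Briarlake=17 Cedarfen=16 Fernhollow=18 → close Fernhollow (overflow 13)
  18÷2 = 9 each, +1 to first 0
Round 5: Briarlake=26 Cedarfen=25 → close Briarlake (overflow 21)
  26÷1 = 26 each, +1 to first 0

Closure order: Juniper, Hollowpine, Dunmere, Fernhollow, Briarlake
Last habitat: Cedarfen with 51 animals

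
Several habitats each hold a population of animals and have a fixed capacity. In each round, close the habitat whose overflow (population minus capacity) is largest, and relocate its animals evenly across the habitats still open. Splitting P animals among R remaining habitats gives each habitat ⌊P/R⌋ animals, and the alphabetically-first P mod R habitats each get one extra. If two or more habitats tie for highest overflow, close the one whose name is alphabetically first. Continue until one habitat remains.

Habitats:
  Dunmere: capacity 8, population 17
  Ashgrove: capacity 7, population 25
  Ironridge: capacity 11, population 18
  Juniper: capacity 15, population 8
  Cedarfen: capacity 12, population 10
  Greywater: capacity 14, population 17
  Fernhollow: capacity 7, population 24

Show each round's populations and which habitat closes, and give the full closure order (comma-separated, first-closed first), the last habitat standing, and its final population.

Round 1: Ashgrove=25 Cedarfen=10 Dunmere=17 Fernhollow=24 Greywater=17 Ironridge=18 Juniper=8 → close Ashgrove (overflow 18)
  25÷6 = 4 each, +1 to first 1
Round 2: Cedarfen=15 Dunmere=21 Fernhollow=28 Greywater=21 Ironridge=22 Juniper=12 → close Fernhollow (overflow 21)
  28÷5 = 5 each, +1 to first 3
Round 3: Cedarfen=21 Dunmere=27 Greywater=27 Ironridge=27 Juniper=17 → close Dunmere (overflow 19)
  27÷4 = 6 each, +1 to first 3
Round 4: Cedarfen=28 Greywater=34 Ironridge=34 Juniper=23 → close Ironridge (overflow 23)
  34÷3 = 11 each, +1 to first 1
Round 5: Cedarfen=40 Greywater=45 Juniper=34 → close Greywater (overflow 31)
  45÷2 = 22 each, +1 to first 1
Round 6: Cedarfen=63 Juniper=56 → close Cedarfen (overflow 51)
  63÷1 = 63 each, +1 to first 0

Closure order: Ashgrove, Fernhollow, Dunmere, Ironridge, Greywater, Cedarfen
Last habitat: Juniper with 119 animals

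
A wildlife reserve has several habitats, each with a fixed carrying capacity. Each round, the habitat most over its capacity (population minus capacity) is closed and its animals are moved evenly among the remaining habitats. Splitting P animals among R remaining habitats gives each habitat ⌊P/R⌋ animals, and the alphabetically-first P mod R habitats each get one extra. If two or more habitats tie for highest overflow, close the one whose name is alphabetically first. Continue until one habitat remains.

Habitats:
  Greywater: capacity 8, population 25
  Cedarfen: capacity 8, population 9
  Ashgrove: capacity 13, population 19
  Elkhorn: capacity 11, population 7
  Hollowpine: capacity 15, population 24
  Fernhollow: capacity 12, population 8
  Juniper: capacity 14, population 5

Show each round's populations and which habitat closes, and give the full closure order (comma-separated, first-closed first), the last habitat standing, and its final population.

Round 1: Ashgrove=19 Cedarfen=9 Elkhorn=7 Fernhollow=8 Greywater=25 Hollowpine=24 Juniper=5 → close Greywater (overflow 17)
  25÷6 = 4 each, +1 to first 1
Round 2: Ashgrove=24 Cedarfen=13 Elkhorn=11 Fernhollow=12 Hollowpine=28 Juniper=9 → close Hollowpine (overflow 13)
  28÷5 = 5 each, +1 to first 3
Round 3: Ashgrove=30 Cedarfen=19 Elkhorn=17 Fernhollow=17 Juniper=14 → close Ashgrove (overflow 17)
  30÷4 = 7 each, +1 to first 2
Round 4: Cedarfen=27 Elkhorn=25 Fernhollow=24 Juniper=21 → close Cedarfen (overflow 19)
  27÷3 = 9 each, +1 to first 0
Round 5: Elkhorn=34 Fernhollow=33 Juniper=30 → close Elkhorn (overflow 23)
  34÷2 = 17 each, +1 to first 0
Round 6: Fernhollow=50 Juniper=47 → close Fernhollow (overflow 38)
  50÷1 = 50 each, +1 to first 0

Closure order: Greywater, Hollowpine, Ashgrove, Cedarfen, Elkhorn, Fernhollow
Last habitat: Juniper with 97 animals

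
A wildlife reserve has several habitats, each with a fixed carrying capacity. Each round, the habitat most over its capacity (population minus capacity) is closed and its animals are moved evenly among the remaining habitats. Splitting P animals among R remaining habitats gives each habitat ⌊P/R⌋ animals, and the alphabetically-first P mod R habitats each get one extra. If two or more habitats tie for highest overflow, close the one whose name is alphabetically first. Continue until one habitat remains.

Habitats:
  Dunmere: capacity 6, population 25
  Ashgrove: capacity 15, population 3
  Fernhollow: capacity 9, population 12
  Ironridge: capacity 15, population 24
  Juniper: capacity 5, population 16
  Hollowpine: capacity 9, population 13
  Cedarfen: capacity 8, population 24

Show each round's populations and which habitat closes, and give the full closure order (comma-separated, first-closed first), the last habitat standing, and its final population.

Closure order: Dunmere, Cedarfen, Juniper, Ironridge, Hollowpine, Fernhollow
Last habitat: Ashgrove with 117 animals

Round 1: Ashgrove=3 Cedarfen=24 Dunmere=25 Fernhollow=12 Hollowpine=13 Ironridge=24 Juniper=16 → close Dunmere (overflow 19)
  25÷6 = 4 each, +1 to first 1
Round 2: Ashgrove=8 Cedarfen=28 Fernhollow=16 Hollowpine=17 Ironridge=28 Juniper=20 → close Cedarfen (overflow 20)
  28÷5 = 5 each, +1 to first 3
Round 3: Ashgrove=14 Fernhollow=22 Hollowpine=23 Ironridge=33 Juniper=25 → close Juniper (overflow 20)
  25÷4 = 6 each, +1 to first 1
Round 4: Ashgrove=21 Fernhollow=28 Hollowpine=29 Ironridge=39 → close Ironridge (overflow 24)
  39÷3 = 13 each, +1 to first 0
Round 5: Ashgrove=34 Fernhollow=41 Hollowpine=42 → close Hollowpine (overflow 33)
  42÷2 = 21 each, +1 to first 0
Round 6: Ashgrove=55 Fernhollow=62 → close Fernhollow (overflow 53)
  62÷1 = 62 each, +1 to first 0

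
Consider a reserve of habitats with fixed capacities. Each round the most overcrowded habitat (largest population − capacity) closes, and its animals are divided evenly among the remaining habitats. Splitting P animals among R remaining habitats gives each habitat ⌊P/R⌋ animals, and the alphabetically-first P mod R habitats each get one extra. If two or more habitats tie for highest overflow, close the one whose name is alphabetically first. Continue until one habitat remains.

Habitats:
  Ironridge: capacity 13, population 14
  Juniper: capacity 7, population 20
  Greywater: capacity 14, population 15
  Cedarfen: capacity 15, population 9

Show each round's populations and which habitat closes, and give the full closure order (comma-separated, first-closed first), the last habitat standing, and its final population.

Round 1: Cedarfen=9 Greywater=15 Ironridge=14 Juniper=20 → close Juniper (overflow 13)
  20÷3 = 6 each, +1 to first 2
Round 2: Cedarfen=16 Greywater=22 Ironridge=20 → close Greywater (overflow 8)
  22÷2 = 11 each, +1 to first 0
Round 3: Cedarfen=27 Ironridge=31 → close Ironridge (overflow 18)
  31÷1 = 31 each, +1 to first 0

Closure order: Juniper, Greywater, Ironridge
Last habitat: Cedarfen with 58 animals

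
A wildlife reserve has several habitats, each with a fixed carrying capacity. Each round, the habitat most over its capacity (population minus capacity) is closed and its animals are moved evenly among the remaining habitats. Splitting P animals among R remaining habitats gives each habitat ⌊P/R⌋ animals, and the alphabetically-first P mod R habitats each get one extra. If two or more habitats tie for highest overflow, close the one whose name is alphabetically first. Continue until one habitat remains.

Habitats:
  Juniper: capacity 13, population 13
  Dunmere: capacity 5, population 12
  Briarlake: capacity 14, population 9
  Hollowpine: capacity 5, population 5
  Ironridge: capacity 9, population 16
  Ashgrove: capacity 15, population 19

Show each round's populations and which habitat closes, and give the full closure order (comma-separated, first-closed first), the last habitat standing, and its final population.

Closure order: Dunmere, Ironridge, Ashgrove, Hollowpine, Juniper
Last habitat: Briarlake with 74 animals

Round 1: Ashgrove=19 Briarlake=9 Dunmere=12 Hollowpine=5 Ironridge=16 Juniper=13 → close Dunmere (overflow 7)
  12÷5 = 2 each, +1 to first 2
Round 2: Ashgrove=22 Briarlake=12 Hollowpine=7 Ironridge=18 Juniper=15 → close Ironridge (overflow 9)
  18÷4 = 4 each, +1 to first 2
Round 3: Ashgrove=27 Briarlake=17 Hollowpine=11 Juniper=19 → close Ashgrove (overflow 12)
  27÷3 = 9 each, +1 to first 0
Round 4: Briarlake=26 Hollowpine=20 Juniper=28 → close Hollowpine (overflow 15)
  20÷2 = 10 each, +1 to first 0
Round 5: Briarlake=36 Juniper=38 → close Juniper (overflow 25)
  38÷1 = 38 each, +1 to first 0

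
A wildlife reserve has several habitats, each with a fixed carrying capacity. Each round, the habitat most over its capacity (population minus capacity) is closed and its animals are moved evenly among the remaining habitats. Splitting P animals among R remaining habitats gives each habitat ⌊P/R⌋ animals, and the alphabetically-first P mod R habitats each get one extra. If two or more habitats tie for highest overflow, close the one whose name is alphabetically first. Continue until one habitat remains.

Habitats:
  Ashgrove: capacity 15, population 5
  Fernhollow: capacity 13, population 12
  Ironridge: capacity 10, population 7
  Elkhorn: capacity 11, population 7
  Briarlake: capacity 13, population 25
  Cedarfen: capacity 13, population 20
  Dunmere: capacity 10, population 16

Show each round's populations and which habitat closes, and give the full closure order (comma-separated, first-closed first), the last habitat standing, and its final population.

Round 1: Ashgrove=5 Briarlake=25 Cedarfen=20 Dunmere=16 Elkhorn=7 Fernhollow=12 Ironridge=7 → close Briarlake (overflow 12)
  25÷6 = 4 each, +1 to first 1
Round 2: Ashgrove=10 Cedarfen=24 Dunmere=20 Elkhorn=11 Fernhollow=16 Ironridge=11 → close Cedarfen (overflow 11)
  24÷5 = 4 each, +1 to first 4
Round 3: Ashgrove=15 Dunmere=25 Elkhorn=16 Fernhollow=21 Ironridge=15 → close Dunmere (overflow 15)
  25÷4 = 6 each, +1 to first 1
Round 4: Ashgrove=22 Elkhorn=22 Fernhollow=27 Ironridge=21 → close Fernhollow (overflow 14)
  27÷3 = 9 each, +1 to first 0
Round 5: Ashgrove=31 Elkhorn=31 Ironridge=30 → close Elkhorn (overflow 20)
  31÷2 = 15 each, +1 to first 1
Round 6: Ashgrove=47 Ironridge=45 → close Ironridge (overflow 35)
  45÷1 = 45 each, +1 to first 0

Closure order: Briarlake, Cedarfen, Dunmere, Fernhollow, Elkhorn, Ironridge
Last habitat: Ashgrove with 92 animals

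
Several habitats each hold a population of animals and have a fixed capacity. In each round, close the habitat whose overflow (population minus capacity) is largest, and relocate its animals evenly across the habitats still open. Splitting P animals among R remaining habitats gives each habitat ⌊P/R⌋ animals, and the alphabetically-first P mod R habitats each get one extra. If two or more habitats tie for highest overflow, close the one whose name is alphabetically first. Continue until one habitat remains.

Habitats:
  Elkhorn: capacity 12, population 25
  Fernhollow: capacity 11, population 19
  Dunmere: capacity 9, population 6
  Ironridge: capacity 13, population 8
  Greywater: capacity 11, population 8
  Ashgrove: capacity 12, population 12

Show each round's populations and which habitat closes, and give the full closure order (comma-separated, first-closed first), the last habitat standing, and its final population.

Round 1: Ashgrove=12 Dunmere=6 Elkhorn=25 Fernhollow=19 Greywater=8 Ironridge=8 → close Elkhorn (overflow 13)
  25÷5 = 5 each, +1 to first 0
Round 2: Ashgrove=17 Dunmere=11 Fernhollow=24 Greywater=13 Ironridge=13 → close Fernhollow (overflow 13)
  24÷4 = 6 each, +1 to first 0
Round 3: Ashgrove=23 Dunmere=17 Greywater=19 Ironridge=19 → close Ashgrove (overflow 11)
  23÷3 = 7 each, +1 to first 2
Round 4: Dunmere=25 Greywater=27 Ironridge=26 → close Dunmere (overflow 16)
  25÷2 = 12 each, +1 to first 1
Round 5: Greywater=40 Ironridge=38 → close Greywater (overflow 29)
  40÷1 = 40 each, +1 to first 0

Closure order: Elkhorn, Fernhollow, Ashgrove, Dunmere, Greywater
Last habitat: Ironridge with 78 animals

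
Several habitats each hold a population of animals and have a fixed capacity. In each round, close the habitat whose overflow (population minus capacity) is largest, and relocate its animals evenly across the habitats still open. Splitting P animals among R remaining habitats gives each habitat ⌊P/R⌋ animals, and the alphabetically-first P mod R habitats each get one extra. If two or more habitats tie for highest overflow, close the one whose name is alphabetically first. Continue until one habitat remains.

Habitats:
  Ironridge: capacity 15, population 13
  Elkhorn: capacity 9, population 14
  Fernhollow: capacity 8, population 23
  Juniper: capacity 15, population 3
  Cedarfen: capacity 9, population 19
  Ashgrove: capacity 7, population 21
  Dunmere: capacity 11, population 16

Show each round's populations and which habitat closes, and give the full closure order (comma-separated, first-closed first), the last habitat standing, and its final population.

Round 1: Ashgrove=21 Cedarfen=19 Dunmere=16 Elkhorn=14 Fernhollow=23 Ironridge=13 Juniper=3 → close Fernhollow (overflow 15)
  23÷6 = 3 each, +1 to first 5
Round 2: Ashgrove=25 Cedarfen=23 Dunmere=20 Elkhorn=18 Ironridge=17 Juniper=6 → close Ashgrove (overflow 18)
  25÷5 = 5 each, +1 to first 0
Round 3: Cedarfen=28 Dunmere=25 Elkhorn=23 Ironridge=22 Juniper=11 → close Cedarfen (overflow 19)
  28÷4 = 7 each, +1 to first 0
Round 4: Dunmere=32 Elkhorn=30 Ironridge=29 Juniper=18 → close Dunmere (overflow 21)
  32÷3 = 10 each, +1 to first 2
Round 5: Elkhorn=41 Ironridge=40 Juniper=28 → close Elkhorn (overflow 32)
  41÷2 = 20 each, +1 to first 1
Round 6: Ironridge=61 Juniper=48 → close Ironridge (overflow 46)
  61÷1 = 61 each, +1 to first 0

Closure order: Fernhollow, Ashgrove, Cedarfen, Dunmere, Elkhorn, Ironridge
Last habitat: Juniper with 109 animals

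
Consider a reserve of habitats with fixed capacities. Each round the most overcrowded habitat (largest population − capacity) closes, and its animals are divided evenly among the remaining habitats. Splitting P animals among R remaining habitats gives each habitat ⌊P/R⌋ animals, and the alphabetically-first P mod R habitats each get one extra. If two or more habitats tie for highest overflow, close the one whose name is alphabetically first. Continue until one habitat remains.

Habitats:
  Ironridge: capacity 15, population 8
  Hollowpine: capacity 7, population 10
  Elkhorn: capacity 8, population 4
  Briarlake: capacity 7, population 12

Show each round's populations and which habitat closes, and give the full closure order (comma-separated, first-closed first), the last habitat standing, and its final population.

Round 1: Briarlake=12 Elkhorn=4 Hollowpine=10 Ironridge=8 → close Briarlake (overflow 5)
  12÷3 = 4 each, +1 to first 0
Round 2: Elkhorn=8 Hollowpine=14 Ironridge=12 → close Hollowpine (overflow 7)
  14÷2 = 7 each, +1 to first 0
Round 3: Elkhorn=15 Ironridge=19 → close Elkhorn (overflow 7)
  15÷1 = 15 each, +1 to first 0

Closure order: Briarlake, Hollowpine, Elkhorn
Last habitat: Ironridge with 34 animals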